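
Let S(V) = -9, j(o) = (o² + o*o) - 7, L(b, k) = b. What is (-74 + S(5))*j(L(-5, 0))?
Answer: -3569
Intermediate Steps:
j(o) = -7 + 2*o² (j(o) = (o² + o²) - 7 = 2*o² - 7 = -7 + 2*o²)
(-74 + S(5))*j(L(-5, 0)) = (-74 - 9)*(-7 + 2*(-5)²) = -83*(-7 + 2*25) = -83*(-7 + 50) = -83*43 = -3569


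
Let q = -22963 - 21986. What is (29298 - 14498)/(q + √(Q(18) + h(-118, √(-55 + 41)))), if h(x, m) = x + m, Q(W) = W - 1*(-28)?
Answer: -14800/(44949 - √(-72 + I*√14)) ≈ -0.32926 - 6.2178e-5*I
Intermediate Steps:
Q(W) = 28 + W (Q(W) = W + 28 = 28 + W)
h(x, m) = m + x
q = -44949
(29298 - 14498)/(q + √(Q(18) + h(-118, √(-55 + 41)))) = (29298 - 14498)/(-44949 + √((28 + 18) + (√(-55 + 41) - 118))) = 14800/(-44949 + √(46 + (√(-14) - 118))) = 14800/(-44949 + √(46 + (I*√14 - 118))) = 14800/(-44949 + √(46 + (-118 + I*√14))) = 14800/(-44949 + √(-72 + I*√14))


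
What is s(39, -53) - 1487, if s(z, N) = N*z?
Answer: -3554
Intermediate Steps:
s(39, -53) - 1487 = -53*39 - 1487 = -2067 - 1487 = -3554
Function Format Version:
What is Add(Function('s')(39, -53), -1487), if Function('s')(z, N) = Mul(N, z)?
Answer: -3554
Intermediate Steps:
Add(Function('s')(39, -53), -1487) = Add(Mul(-53, 39), -1487) = Add(-2067, -1487) = -3554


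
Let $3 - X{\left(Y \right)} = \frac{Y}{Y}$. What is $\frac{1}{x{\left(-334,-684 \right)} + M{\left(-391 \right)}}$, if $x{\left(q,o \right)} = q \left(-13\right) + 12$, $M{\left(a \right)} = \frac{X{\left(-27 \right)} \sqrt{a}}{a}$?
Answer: $\frac{851207}{3706155280} + \frac{i \sqrt{391}}{3706155280} \approx 0.00022967 + 5.3354 \cdot 10^{-9} i$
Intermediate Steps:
$X{\left(Y \right)} = 2$ ($X{\left(Y \right)} = 3 - \frac{Y}{Y} = 3 - 1 = 2$)
$M{\left(a \right)} = \frac{2}{\sqrt{a}}$ ($M{\left(a \right)} = \frac{2 \sqrt{a}}{a} = \frac{2}{\sqrt{a}}$)
$x{\left(q,o \right)} = 12 - 13 q$ ($x{\left(q,o \right)} = - 13 q + 12 = 12 - 13 q$)
$\frac{1}{x{\left(-334,-684 \right)} + M{\left(-391 \right)}} = \frac{1}{\left(12 - -4342\right) + \frac{2}{i \sqrt{391}}} = \frac{1}{\left(12 + 4342\right) + 2 \left(- \frac{i \sqrt{391}}{391}\right)} = \frac{1}{4354 - \frac{2 i \sqrt{391}}{391}}$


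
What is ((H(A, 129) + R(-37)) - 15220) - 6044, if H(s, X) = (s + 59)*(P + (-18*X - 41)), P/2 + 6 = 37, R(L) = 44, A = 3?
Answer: -163882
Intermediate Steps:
P = 62 (P = -12 + 2*37 = -12 + 74 = 62)
H(s, X) = (21 - 18*X)*(59 + s) (H(s, X) = (s + 59)*(62 + (-18*X - 41)) = (59 + s)*(62 + (-41 - 18*X)) = (59 + s)*(21 - 18*X) = (21 - 18*X)*(59 + s))
((H(A, 129) + R(-37)) - 15220) - 6044 = (((1239 - 1062*129 + 21*3 - 18*129*3) + 44) - 15220) - 6044 = (((1239 - 136998 + 63 - 6966) + 44) - 15220) - 6044 = ((-142662 + 44) - 15220) - 6044 = (-142618 - 15220) - 6044 = -157838 - 6044 = -163882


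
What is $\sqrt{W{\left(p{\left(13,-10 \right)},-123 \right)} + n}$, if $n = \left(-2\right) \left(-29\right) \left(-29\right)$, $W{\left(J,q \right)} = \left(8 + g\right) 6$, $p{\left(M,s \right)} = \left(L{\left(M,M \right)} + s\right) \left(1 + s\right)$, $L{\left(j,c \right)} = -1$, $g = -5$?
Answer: $8 i \sqrt{26} \approx 40.792 i$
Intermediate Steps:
$p{\left(M,s \right)} = \left(1 + s\right) \left(-1 + s\right)$ ($p{\left(M,s \right)} = \left(-1 + s\right) \left(1 + s\right) = \left(1 + s\right) \left(-1 + s\right)$)
$W{\left(J,q \right)} = 18$ ($W{\left(J,q \right)} = \left(8 - 5\right) 6 = 3 \cdot 6 = 18$)
$n = -1682$ ($n = 58 \left(-29\right) = -1682$)
$\sqrt{W{\left(p{\left(13,-10 \right)},-123 \right)} + n} = \sqrt{18 - 1682} = \sqrt{-1664} = 8 i \sqrt{26}$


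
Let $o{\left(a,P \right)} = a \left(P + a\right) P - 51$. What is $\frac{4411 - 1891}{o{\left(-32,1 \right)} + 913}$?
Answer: $\frac{140}{103} \approx 1.3592$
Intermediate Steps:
$o{\left(a,P \right)} = -51 + P a \left(P + a\right)$ ($o{\left(a,P \right)} = P a \left(P + a\right) - 51 = -51 + P a \left(P + a\right)$)
$\frac{4411 - 1891}{o{\left(-32,1 \right)} + 913} = \frac{4411 - 1891}{\left(-51 + 1 \left(-32\right)^{2} - 32 \cdot 1^{2}\right) + 913} = \frac{2520}{\left(-51 + 1 \cdot 1024 - 32\right) + 913} = \frac{2520}{\left(-51 + 1024 - 32\right) + 913} = \frac{2520}{941 + 913} = \frac{2520}{1854} = 2520 \cdot \frac{1}{1854} = \frac{140}{103}$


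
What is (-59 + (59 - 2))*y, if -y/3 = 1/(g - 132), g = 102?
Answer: -⅕ ≈ -0.20000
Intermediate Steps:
y = ⅒ (y = -3/(102 - 132) = -3/(-30) = -3*(-1/30) = ⅒ ≈ 0.10000)
(-59 + (59 - 2))*y = (-59 + (59 - 2))*(⅒) = (-59 + 57)*(⅒) = -2*⅒ = -⅕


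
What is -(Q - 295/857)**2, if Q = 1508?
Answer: -1669421627721/734449 ≈ -2.2730e+6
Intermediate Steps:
-(Q - 295/857)**2 = -(1508 - 295/857)**2 = -(1292061/857)**2 = -1*1669421627721/734449 = -1669421627721/734449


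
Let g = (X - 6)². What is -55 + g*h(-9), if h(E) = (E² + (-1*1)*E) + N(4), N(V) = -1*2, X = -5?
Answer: 10593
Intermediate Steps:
N(V) = -2
g = 121 (g = (-5 - 6)² = (-11)² = 121)
h(E) = -2 + E² - E (h(E) = (E² + (-1*1)*E) - 2 = (E² - E) - 2 = -2 + E² - E)
-55 + g*h(-9) = -55 + 121*(-2 + (-9)² - 1*(-9)) = -55 + 121*(-2 + 81 + 9) = -55 + 121*88 = -55 + 10648 = 10593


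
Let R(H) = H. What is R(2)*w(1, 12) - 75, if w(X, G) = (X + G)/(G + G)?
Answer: -887/12 ≈ -73.917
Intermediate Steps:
w(X, G) = (G + X)/(2*G) (w(X, G) = (G + X)/((2*G)) = (G + X)*(1/(2*G)) = (G + X)/(2*G))
R(2)*w(1, 12) - 75 = 2*((1/2)*(12 + 1)/12) - 75 = 2*((1/2)*(1/12)*13) - 75 = 2*(13/24) - 75 = 13/12 - 75 = -887/12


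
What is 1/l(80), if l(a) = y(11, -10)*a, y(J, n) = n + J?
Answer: 1/80 ≈ 0.012500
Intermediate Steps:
y(J, n) = J + n
l(a) = a (l(a) = (11 - 10)*a = 1*a = a)
1/l(80) = 1/80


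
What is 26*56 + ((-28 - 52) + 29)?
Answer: 1405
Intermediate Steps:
26*56 + ((-28 - 52) + 29) = 1456 + (-80 + 29) = 1456 - 51 = 1405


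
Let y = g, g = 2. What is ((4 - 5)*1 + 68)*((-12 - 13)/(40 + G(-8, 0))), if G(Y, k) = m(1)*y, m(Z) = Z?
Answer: -1675/42 ≈ -39.881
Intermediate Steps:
y = 2
G(Y, k) = 2 (G(Y, k) = 1*2 = 2)
((4 - 5)*1 + 68)*((-12 - 13)/(40 + G(-8, 0))) = ((4 - 5)*1 + 68)*((-12 - 13)/(40 + 2)) = (-1*1 + 68)*(-25/42) = (-1 + 68)*(-25*1/42) = 67*(-25/42) = -1675/42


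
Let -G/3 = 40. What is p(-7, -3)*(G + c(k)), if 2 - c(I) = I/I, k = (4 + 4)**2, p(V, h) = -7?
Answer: 833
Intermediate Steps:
k = 64 (k = 8**2 = 64)
c(I) = 1 (c(I) = 2 - I/I = 2 - 1*1 = 2 - 1 = 1)
G = -120 (G = -3*40 = -120)
p(-7, -3)*(G + c(k)) = -7*(-120 + 1) = -7*(-119) = 833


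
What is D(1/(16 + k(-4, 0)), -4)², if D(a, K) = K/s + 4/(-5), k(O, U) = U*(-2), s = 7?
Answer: 2304/1225 ≈ 1.8808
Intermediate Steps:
k(O, U) = -2*U
D(a, K) = -⅘ + K/7 (D(a, K) = K/7 + 4/(-5) = K*(⅐) + 4*(-⅕) = K/7 - ⅘ = -⅘ + K/7)
D(1/(16 + k(-4, 0)), -4)² = (-⅘ + (⅐)*(-4))² = (-⅘ - 4/7)² = (-48/35)² = 2304/1225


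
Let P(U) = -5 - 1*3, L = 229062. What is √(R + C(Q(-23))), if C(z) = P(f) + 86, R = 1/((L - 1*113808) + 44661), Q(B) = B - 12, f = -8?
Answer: √1994679123465/159915 ≈ 8.8318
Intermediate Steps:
P(U) = -8 (P(U) = -5 - 3 = -8)
Q(B) = -12 + B
R = 1/159915 (R = 1/((229062 - 1*113808) + 44661) = 1/((229062 - 113808) + 44661) = 1/(115254 + 44661) = 1/159915 ≈ 6.2533e-6)
C(z) = 78 (C(z) = -8 + 86 = 78)
√(R + C(Q(-23))) = √(1/159915 + 78) = √(12473371/159915) = √1994679123465/159915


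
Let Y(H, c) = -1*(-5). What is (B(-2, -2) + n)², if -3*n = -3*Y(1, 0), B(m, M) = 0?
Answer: 25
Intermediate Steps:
Y(H, c) = 5
n = 5 (n = -(-1)*5 = -⅓*(-15) = 5)
(B(-2, -2) + n)² = (0 + 5)² = 5² = 25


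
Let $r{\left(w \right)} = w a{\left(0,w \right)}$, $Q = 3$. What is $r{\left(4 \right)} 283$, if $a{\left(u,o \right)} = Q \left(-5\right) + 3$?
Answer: $-13584$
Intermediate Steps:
$a{\left(u,o \right)} = -12$ ($a{\left(u,o \right)} = 3 \left(-5\right) + 3 = -15 + 3 = -12$)
$r{\left(w \right)} = - 12 w$ ($r{\left(w \right)} = w \left(-12\right) = - 12 w$)
$r{\left(4 \right)} 283 = \left(-12\right) 4 \cdot 283 = \left(-48\right) 283 = -13584$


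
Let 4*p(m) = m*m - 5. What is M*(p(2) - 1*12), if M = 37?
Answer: -1813/4 ≈ -453.25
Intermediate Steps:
p(m) = -5/4 + m²/4 (p(m) = (m*m - 5)/4 = (m² - 5)/4 = (-5 + m²)/4 = -5/4 + m²/4)
M*(p(2) - 1*12) = 37*((-5/4 + (¼)*2²) - 1*12) = 37*((-5/4 + (¼)*4) - 12) = 37*((-5/4 + 1) - 12) = 37*(-¼ - 12) = 37*(-49/4) = -1813/4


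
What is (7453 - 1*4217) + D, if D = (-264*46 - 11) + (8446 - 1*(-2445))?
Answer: 1972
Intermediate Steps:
D = -1264 (D = (-44*276 - 11) + (8446 + 2445) = (-12144 - 11) + 10891 = -12155 + 10891 = -1264)
(7453 - 1*4217) + D = (7453 - 1*4217) - 1264 = (7453 - 4217) - 1264 = 3236 - 1264 = 1972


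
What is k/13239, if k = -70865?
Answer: -70865/13239 ≈ -5.3527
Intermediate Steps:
k/13239 = -70865/13239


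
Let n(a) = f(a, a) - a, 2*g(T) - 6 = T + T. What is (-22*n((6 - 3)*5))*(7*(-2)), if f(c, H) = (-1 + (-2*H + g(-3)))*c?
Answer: -147840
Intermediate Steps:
g(T) = 3 + T (g(T) = 3 + (T + T)/2 = 3 + (2*T)/2 = 3 + T)
f(c, H) = c*(-1 - 2*H) (f(c, H) = (-1 + (-2*H + (3 - 3)))*c = (-1 + (-2*H + 0))*c = (-1 - 2*H)*c = c*(-1 - 2*H))
n(a) = -a - a*(1 + 2*a) (n(a) = -a*(1 + 2*a) - a = -a - a*(1 + 2*a))
(-22*n((6 - 3)*5))*(7*(-2)) = (-44*(6 - 3)*5*(-1 - (6 - 3)*5))*(7*(-2)) = -44*3*5*(-1 - 3*5)*(-14) = -44*15*(-1 - 1*15)*(-14) = -44*15*(-1 - 15)*(-14) = -44*15*(-16)*(-14) = -22*(-480)*(-14) = 10560*(-14) = -147840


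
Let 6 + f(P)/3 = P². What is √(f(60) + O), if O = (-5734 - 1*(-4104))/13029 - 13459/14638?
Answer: √392141589393563733126/190718502 ≈ 103.83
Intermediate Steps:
f(P) = -18 + 3*P²
O = -199217251/190718502 (O = (-5734 + 4104)*(1/13029) - 13459*1/14638 = -1630*1/13029 - 13459/14638 = -1630/13029 - 13459/14638 = -199217251/190718502 ≈ -1.0446)
√(f(60) + O) = √((-18 + 3*60²) - 199217251/190718502) = √((-18 + 3*3600) - 199217251/190718502) = √((-18 + 10800) - 199217251/190718502) = √(10782 - 199217251/190718502) = √(2056127671313/190718502) = √392141589393563733126/190718502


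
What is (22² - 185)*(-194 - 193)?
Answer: -115713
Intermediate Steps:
(22² - 185)*(-194 - 193) = (484 - 185)*(-387) = 299*(-387) = -115713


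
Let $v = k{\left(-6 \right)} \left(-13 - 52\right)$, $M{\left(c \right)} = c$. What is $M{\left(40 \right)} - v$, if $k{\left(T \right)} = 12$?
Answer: $820$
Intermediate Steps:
$v = -780$ ($v = 12 \left(-13 - 52\right) = 12 \left(-65\right) = -780$)
$M{\left(40 \right)} - v = 40 - -780 = 40 + 780 = 820$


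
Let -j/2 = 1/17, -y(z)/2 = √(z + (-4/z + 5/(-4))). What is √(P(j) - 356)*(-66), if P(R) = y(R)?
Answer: -66*I*√(102884 + 17*√37723)/17 ≈ -1265.1*I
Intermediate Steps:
y(z) = -2*√(-5/4 + z - 4/z) (y(z) = -2*√(z + (-4/z + 5/(-4))) = -2*√(z + (-4/z + 5*(-¼))) = -2*√(z + (-4/z - 5/4)) = -2*√(z + (-5/4 - 4/z)) = -2*√(-5/4 + z - 4/z))
j = -2/17 ≈ -0.11765
P(R) = -√(-5 - 16/R + 4*R)
√(P(j) - 356)*(-66) = √(-√(-5 - 16/(-2/17) + 4*(-2/17)) - 356)*(-66) = √(-√(-5 - 16*(-17/2) - 8/17) - 356)*(-66) = √(-√(-5 + 136 - 8/17) - 356)*(-66) = √(-√(2219/17) - 356)*(-66) = √(-√37723/17 - 356)*(-66) = √(-356 - √37723/17)*(-66) = -66*√(-356 - √37723/17)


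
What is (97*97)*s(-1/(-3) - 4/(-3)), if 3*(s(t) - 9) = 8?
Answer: 329315/3 ≈ 1.0977e+5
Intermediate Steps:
s(t) = 35/3 (s(t) = 9 + (⅓)*8 = 9 + 8/3 = 35/3)
(97*97)*s(-1/(-3) - 4/(-3)) = (97*97)*(35/3) = 9409*(35/3) = 329315/3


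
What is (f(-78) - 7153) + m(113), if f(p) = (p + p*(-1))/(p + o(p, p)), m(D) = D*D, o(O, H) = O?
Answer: 5616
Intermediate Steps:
m(D) = D²
f(p) = 0 (f(p) = (p + p*(-1))/(p + p) = (p - p)/((2*p)) = 0*(1/(2*p)) = 0)
(f(-78) - 7153) + m(113) = (0 - 7153) + 113² = -7153 + 12769 = 5616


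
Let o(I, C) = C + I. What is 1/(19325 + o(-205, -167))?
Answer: 1/18953 ≈ 5.2762e-5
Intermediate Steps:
1/(19325 + o(-205, -167)) = 1/(19325 + (-167 - 205)) = 1/(19325 - 372) = 1/18953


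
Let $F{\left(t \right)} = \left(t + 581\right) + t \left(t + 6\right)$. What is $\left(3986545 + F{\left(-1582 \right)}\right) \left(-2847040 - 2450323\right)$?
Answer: $-34320428267688$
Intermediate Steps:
$F{\left(t \right)} = 581 + t + t \left(6 + t\right)$ ($F{\left(t \right)} = \left(581 + t\right) + t \left(6 + t\right) = 581 + t + t \left(6 + t\right)$)
$\left(3986545 + F{\left(-1582 \right)}\right) \left(-2847040 - 2450323\right) = \left(3986545 + \left(581 + \left(-1582\right)^{2} + 7 \left(-1582\right)\right)\right) \left(-2847040 - 2450323\right) = \left(3986545 + \left(581 + 2502724 - 11074\right)\right) \left(-5297363\right) = \left(3986545 + 2492231\right) \left(-5297363\right) = 6478776 \left(-5297363\right) = -34320428267688$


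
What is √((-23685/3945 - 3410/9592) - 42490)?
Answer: I*√139693503488843/57334 ≈ 206.15*I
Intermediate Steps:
√((-23685/3945 - 3410/9592) - 42490) = √((-23685*1/3945 - 3410*1/9592) - 42490) = √((-1579/263 - 155/436) - 42490) = √(-729209/114668 - 42490) = √(-4872972529/114668) = I*√139693503488843/57334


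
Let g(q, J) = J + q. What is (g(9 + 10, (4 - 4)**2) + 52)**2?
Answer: 5041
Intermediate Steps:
(g(9 + 10, (4 - 4)**2) + 52)**2 = (((4 - 4)**2 + (9 + 10)) + 52)**2 = ((0**2 + 19) + 52)**2 = ((0 + 19) + 52)**2 = (19 + 52)**2 = 71**2 = 5041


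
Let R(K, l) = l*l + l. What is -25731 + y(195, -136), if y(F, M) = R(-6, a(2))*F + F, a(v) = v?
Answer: -24366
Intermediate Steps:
R(K, l) = l + l**2 (R(K, l) = l**2 + l = l + l**2)
y(F, M) = 7*F (y(F, M) = (2*(1 + 2))*F + F = (2*3)*F + F = 6*F + F = 7*F)
-25731 + y(195, -136) = -25731 + 7*195 = -25731 + 1365 = -24366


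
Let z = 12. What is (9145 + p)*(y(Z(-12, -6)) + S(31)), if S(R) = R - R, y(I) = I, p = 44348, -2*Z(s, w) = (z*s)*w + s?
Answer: -22788018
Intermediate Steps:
Z(s, w) = -s/2 - 6*s*w (Z(s, w) = -((12*s)*w + s)/2 = -(12*s*w + s)/2 = -(s + 12*s*w)/2 = -s/2 - 6*s*w)
S(R) = 0
(9145 + p)*(y(Z(-12, -6)) + S(31)) = (9145 + 44348)*(-½*(-12)*(1 + 12*(-6)) + 0) = 53493*(-½*(-12)*(1 - 72) + 0) = 53493*(-½*(-12)*(-71) + 0) = 53493*(-426 + 0) = 53493*(-426) = -22788018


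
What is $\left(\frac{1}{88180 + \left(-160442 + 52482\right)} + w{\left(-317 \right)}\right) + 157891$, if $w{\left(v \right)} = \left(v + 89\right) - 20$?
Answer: $\frac{3118178539}{19780} \approx 1.5764 \cdot 10^{5}$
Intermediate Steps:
$w{\left(v \right)} = 69 + v$ ($w{\left(v \right)} = \left(89 + v\right) - 20 = 69 + v$)
$\left(\frac{1}{88180 + \left(-160442 + 52482\right)} + w{\left(-317 \right)}\right) + 157891 = \left(\frac{1}{88180 + \left(-160442 + 52482\right)} + \left(69 - 317\right)\right) + 157891 = \left(\frac{1}{88180 - 107960} - 248\right) + 157891 = \left(\frac{1}{-19780} - 248\right) + 157891 = \left(- \frac{1}{19780} - 248\right) + 157891 = - \frac{4905441}{19780} + 157891 = \frac{3118178539}{19780}$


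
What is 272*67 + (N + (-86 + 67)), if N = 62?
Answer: 18267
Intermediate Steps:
272*67 + (N + (-86 + 67)) = 272*67 + (62 + (-86 + 67)) = 18224 + (62 - 19) = 18224 + 43 = 18267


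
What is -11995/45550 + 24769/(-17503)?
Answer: -267635287/159452330 ≈ -1.6785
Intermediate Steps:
-11995/45550 + 24769/(-17503) = -11995*1/45550 + 24769*(-1/17503) = -2399/9110 - 24769/17503 = -267635287/159452330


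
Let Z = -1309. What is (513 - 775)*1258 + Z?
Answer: -330905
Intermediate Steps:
(513 - 775)*1258 + Z = (513 - 775)*1258 - 1309 = -262*1258 - 1309 = -329596 - 1309 = -330905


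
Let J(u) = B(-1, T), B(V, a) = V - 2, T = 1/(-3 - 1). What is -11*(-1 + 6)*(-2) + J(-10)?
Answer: 107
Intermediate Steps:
T = -¼ (T = 1/(-4) = -¼ ≈ -0.25000)
B(V, a) = -2 + V
J(u) = -3 (J(u) = -2 - 1 = -3)
-11*(-1 + 6)*(-2) + J(-10) = -11*(-1 + 6)*(-2) - 3 = -55*(-2) - 3 = -11*(-10) - 3 = 110 - 3 = 107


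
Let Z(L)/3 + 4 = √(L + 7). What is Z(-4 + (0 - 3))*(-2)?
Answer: 24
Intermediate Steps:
Z(L) = -12 + 3*√(7 + L) (Z(L) = -12 + 3*√(L + 7) = -12 + 3*√(7 + L))
Z(-4 + (0 - 3))*(-2) = (-12 + 3*√(7 + (-4 + (0 - 3))))*(-2) = (-12 + 3*√(7 + (-4 - 3)))*(-2) = (-12 + 3*√(7 - 7))*(-2) = (-12 + 3*√0)*(-2) = (-12 + 3*0)*(-2) = (-12 + 0)*(-2) = -12*(-2) = 24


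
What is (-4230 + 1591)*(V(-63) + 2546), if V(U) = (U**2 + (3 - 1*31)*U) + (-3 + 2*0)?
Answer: -21840364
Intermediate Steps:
V(U) = -3 + U**2 - 28*U (V(U) = (U**2 + (3 - 31)*U) + (-3 + 0) = (U**2 - 28*U) - 3 = -3 + U**2 - 28*U)
(-4230 + 1591)*(V(-63) + 2546) = (-4230 + 1591)*((-3 + (-63)**2 - 28*(-63)) + 2546) = -2639*((-3 + 3969 + 1764) + 2546) = -2639*(5730 + 2546) = -2639*8276 = -21840364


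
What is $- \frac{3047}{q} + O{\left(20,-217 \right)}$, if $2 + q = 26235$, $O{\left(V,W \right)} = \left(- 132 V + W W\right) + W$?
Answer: $\frac{1160335009}{26233} \approx 44232.0$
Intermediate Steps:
$O{\left(V,W \right)} = W + W^{2} - 132 V$ ($O{\left(V,W \right)} = \left(- 132 V + W^{2}\right) + W = \left(W^{2} - 132 V\right) + W = W + W^{2} - 132 V$)
$q = 26233$ ($q = -2 + 26235 = 26233$)
$- \frac{3047}{q} + O{\left(20,-217 \right)} = - \frac{3047}{26233} - \left(2857 - 47089\right) = \left(-3047\right) \frac{1}{26233} - -44232 = - \frac{3047}{26233} + 44232 = \frac{1160335009}{26233}$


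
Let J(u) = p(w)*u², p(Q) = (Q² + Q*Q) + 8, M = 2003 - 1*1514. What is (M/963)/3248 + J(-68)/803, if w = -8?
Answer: 655658768201/837214224 ≈ 783.14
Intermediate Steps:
M = 489 (M = 2003 - 1514 = 489)
p(Q) = 8 + 2*Q² (p(Q) = (Q² + Q²) + 8 = 2*Q² + 8 = 8 + 2*Q²)
J(u) = 136*u² (J(u) = (8 + 2*(-8)²)*u² = (8 + 2*64)*u² = (8 + 128)*u² = 136*u²)
(M/963)/3248 + J(-68)/803 = (489/963)/3248 + (136*(-68)²)/803 = (489*(1/963))*(1/3248) + (136*4624)*(1/803) = (163/321)*(1/3248) + 628864*(1/803) = 163/1042608 + 628864/803 = 655658768201/837214224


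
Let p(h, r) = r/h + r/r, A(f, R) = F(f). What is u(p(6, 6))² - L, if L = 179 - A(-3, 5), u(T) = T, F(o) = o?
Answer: -178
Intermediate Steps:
A(f, R) = f
p(h, r) = 1 + r/h (p(h, r) = r/h + 1 = 1 + r/h)
L = 182 (L = 179 - 1*(-3) = 179 + 3 = 182)
u(p(6, 6))² - L = ((6 + 6)/6)² - 1*182 = ((⅙)*12)² - 182 = 2² - 182 = 4 - 182 = -178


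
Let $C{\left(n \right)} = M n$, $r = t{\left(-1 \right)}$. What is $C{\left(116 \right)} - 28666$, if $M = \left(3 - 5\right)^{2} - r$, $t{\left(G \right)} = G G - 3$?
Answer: $-27970$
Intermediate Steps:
$t{\left(G \right)} = -3 + G^{2}$ ($t{\left(G \right)} = G^{2} - 3 = -3 + G^{2}$)
$r = -2$ ($r = -3 + \left(-1\right)^{2} = -3 + 1 = -2$)
$M = 6$ ($M = \left(3 - 5\right)^{2} - -2 = \left(-2\right)^{2} + 2 = 4 + 2 = 6$)
$C{\left(n \right)} = 6 n$
$C{\left(116 \right)} - 28666 = 6 \cdot 116 - 28666 = 696 - 28666 = -27970$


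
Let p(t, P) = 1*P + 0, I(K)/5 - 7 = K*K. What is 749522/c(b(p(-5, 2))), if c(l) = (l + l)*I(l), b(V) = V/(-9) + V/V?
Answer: 273200769/21560 ≈ 12672.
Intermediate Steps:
I(K) = 35 + 5*K² (I(K) = 35 + 5*(K*K) = 35 + 5*K²)
p(t, P) = P (p(t, P) = P + 0 = P)
b(V) = 1 - V/9 (b(V) = V*(-⅑) + 1 = -V/9 + 1 = 1 - V/9)
c(l) = 2*l*(35 + 5*l²) (c(l) = (l + l)*(35 + 5*l²) = (2*l)*(35 + 5*l²) = 2*l*(35 + 5*l²))
749522/c(b(p(-5, 2))) = 749522/((10*(1 - ⅑*2)*(7 + (1 - ⅑*2)²))) = 749522/((10*(1 - 2/9)*(7 + (1 - 2/9)²))) = 749522/((10*(7/9)*(7 + (7/9)²))) = 749522/((10*(7/9)*(7 + 49/81))) = 749522/((10*(7/9)*(616/81))) = 749522/(43120/729) = 749522*(729/43120) = 273200769/21560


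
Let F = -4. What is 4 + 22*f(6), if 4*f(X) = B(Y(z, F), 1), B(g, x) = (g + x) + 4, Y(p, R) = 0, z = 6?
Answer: 63/2 ≈ 31.500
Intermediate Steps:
B(g, x) = 4 + g + x
f(X) = 5/4 (f(X) = (4 + 0 + 1)/4 = (¼)*5 = 5/4)
4 + 22*f(6) = 4 + 22*(5/4) = 4 + 55/2 = 63/2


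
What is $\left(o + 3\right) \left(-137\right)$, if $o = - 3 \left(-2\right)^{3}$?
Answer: $-3699$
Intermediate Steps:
$o = 24$ ($o = \left(-3\right) \left(-8\right) = 24$)
$\left(o + 3\right) \left(-137\right) = \left(24 + 3\right) \left(-137\right) = 27 \left(-137\right) = -3699$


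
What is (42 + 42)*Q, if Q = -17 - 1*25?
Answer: -3528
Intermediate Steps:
Q = -42 (Q = -17 - 25 = -42)
(42 + 42)*Q = (42 + 42)*(-42) = 84*(-42) = -3528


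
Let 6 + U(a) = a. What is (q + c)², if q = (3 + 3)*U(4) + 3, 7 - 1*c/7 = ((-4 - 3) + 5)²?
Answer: 144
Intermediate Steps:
U(a) = -6 + a
c = 21 (c = 49 - 7*((-4 - 3) + 5)² = 49 - 7*(-7 + 5)² = 49 - 7*(-2)² = 49 - 7*4 = 49 - 28 = 21)
q = -9 (q = (3 + 3)*(-6 + 4) + 3 = 6*(-2) + 3 = -12 + 3 = -9)
(q + c)² = (-9 + 21)² = 12² = 144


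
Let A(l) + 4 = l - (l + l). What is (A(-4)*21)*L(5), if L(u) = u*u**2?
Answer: 0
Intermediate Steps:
L(u) = u**3
A(l) = -4 - l (A(l) = -4 + (l - (l + l)) = -4 + (l - 2*l) = -4 - l)
(A(-4)*21)*L(5) = ((-4 - 1*(-4))*21)*5**3 = ((-4 + 4)*21)*125 = (0*21)*125 = 0*125 = 0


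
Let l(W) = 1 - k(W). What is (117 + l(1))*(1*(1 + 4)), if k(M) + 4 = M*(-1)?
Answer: 615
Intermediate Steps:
k(M) = -4 - M (k(M) = -4 + M*(-1) = -4 - M)
l(W) = 5 + W (l(W) = 1 - (-4 - W) = 1 + (4 + W) = 5 + W)
(117 + l(1))*(1*(1 + 4)) = (117 + (5 + 1))*(1*(1 + 4)) = (117 + 6)*(1*5) = 123*5 = 615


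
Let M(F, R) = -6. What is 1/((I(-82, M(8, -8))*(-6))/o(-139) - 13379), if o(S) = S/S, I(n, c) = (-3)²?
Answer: -1/13433 ≈ -7.4444e-5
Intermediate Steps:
I(n, c) = 9
o(S) = 1
1/((I(-82, M(8, -8))*(-6))/o(-139) - 13379) = 1/((9*(-6))/1 - 13379) = 1/(-54*1 - 13379) = 1/(-54 - 13379) = 1/(-13433) = -1/13433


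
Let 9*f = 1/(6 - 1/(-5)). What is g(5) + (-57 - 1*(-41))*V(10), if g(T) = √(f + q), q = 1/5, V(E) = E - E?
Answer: 4*√2945/465 ≈ 0.46682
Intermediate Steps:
V(E) = 0
q = ⅕ ≈ 0.20000
f = 5/279 (f = 1/(9*(6 - 1/(-5))) = 1/(9*(6 - 1*(-⅕))) = 1/(9*(6 + ⅕)) = 1/(9*(31/5)) = (⅑)*(5/31) = 5/279 ≈ 0.017921)
g(T) = 4*√2945/465 (g(T) = √(5/279 + ⅕) = √(304/1395) = 4*√2945/465)
g(5) + (-57 - 1*(-41))*V(10) = 4*√2945/465 + (-57 - 1*(-41))*0 = 4*√2945/465 + (-57 + 41)*0 = 4*√2945/465 - 16*0 = 4*√2945/465 + 0 = 4*√2945/465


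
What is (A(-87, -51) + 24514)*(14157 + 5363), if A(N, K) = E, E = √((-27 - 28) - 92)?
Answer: 478513280 + 136640*I*√3 ≈ 4.7851e+8 + 2.3667e+5*I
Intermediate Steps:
E = 7*I*√3 (E = √(-55 - 92) = √(-147) = 7*I*√3 ≈ 12.124*I)
A(N, K) = 7*I*√3
(A(-87, -51) + 24514)*(14157 + 5363) = (7*I*√3 + 24514)*(14157 + 5363) = (24514 + 7*I*√3)*19520 = 478513280 + 136640*I*√3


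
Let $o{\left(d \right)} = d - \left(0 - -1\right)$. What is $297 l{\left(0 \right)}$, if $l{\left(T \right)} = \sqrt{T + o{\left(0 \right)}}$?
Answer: $297 i \approx 297.0 i$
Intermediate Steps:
$o{\left(d \right)} = -1 + d$ ($o{\left(d \right)} = d - \left(0 + 1\right) = d - 1 = -1 + d$)
$l{\left(T \right)} = \sqrt{-1 + T}$ ($l{\left(T \right)} = \sqrt{T + \left(-1 + 0\right)} = \sqrt{T - 1} = \sqrt{-1 + T}$)
$297 l{\left(0 \right)} = 297 \sqrt{-1 + 0} = 297 \sqrt{-1} = 297 i$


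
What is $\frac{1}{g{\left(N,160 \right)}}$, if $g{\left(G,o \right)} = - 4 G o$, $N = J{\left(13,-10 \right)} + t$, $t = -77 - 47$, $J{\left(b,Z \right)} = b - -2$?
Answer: $\frac{1}{69760} \approx 1.4335 \cdot 10^{-5}$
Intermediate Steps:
$J{\left(b,Z \right)} = 2 + b$ ($J{\left(b,Z \right)} = b + 2 = 2 + b$)
$t = -124$
$N = -109$ ($N = \left(2 + 13\right) - 124 = 15 - 124 = -109$)
$g{\left(G,o \right)} = - 4 G o$
$\frac{1}{g{\left(N,160 \right)}} = \frac{1}{\left(-4\right) \left(-109\right) 160} = \frac{1}{69760}$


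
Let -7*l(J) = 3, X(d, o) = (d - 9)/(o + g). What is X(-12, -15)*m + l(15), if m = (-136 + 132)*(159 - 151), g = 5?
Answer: -2367/35 ≈ -67.629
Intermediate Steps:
X(d, o) = (-9 + d)/(5 + o) (X(d, o) = (d - 9)/(o + 5) = (-9 + d)/(5 + o))
l(J) = -3/7 (l(J) = -⅐*3 = -3/7)
m = -32 (m = -4*8 = -32)
X(-12, -15)*m + l(15) = ((-9 - 12)/(5 - 15))*(-32) - 3/7 = (-21/(-10))*(-32) - 3/7 = -⅒*(-21)*(-32) - 3/7 = (21/10)*(-32) - 3/7 = -336/5 - 3/7 = -2367/35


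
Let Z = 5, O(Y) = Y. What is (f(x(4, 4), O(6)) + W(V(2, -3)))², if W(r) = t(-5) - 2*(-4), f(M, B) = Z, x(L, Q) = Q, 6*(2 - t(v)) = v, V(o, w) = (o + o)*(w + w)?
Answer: 9025/36 ≈ 250.69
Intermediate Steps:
V(o, w) = 4*o*w (V(o, w) = (2*o)*(2*w) = 4*o*w)
t(v) = 2 - v/6
f(M, B) = 5
W(r) = 65/6 (W(r) = (2 - ⅙*(-5)) - 2*(-4) = (2 + ⅚) + 8 = 17/6 + 8 = 65/6)
(f(x(4, 4), O(6)) + W(V(2, -3)))² = (5 + 65/6)² = (95/6)² = 9025/36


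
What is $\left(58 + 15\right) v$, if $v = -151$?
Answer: $-11023$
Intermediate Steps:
$\left(58 + 15\right) v = \left(58 + 15\right) \left(-151\right) = 73 \left(-151\right) = -11023$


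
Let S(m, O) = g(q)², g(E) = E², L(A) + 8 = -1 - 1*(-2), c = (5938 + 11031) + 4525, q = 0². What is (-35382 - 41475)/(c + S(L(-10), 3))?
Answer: -6987/1954 ≈ -3.5757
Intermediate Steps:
q = 0
c = 21494 (c = 16969 + 4525 = 21494)
L(A) = -7 (L(A) = -8 + (-1 - 1*(-2)) = -8 + (-1 + 2) = -8 + 1 = -7)
S(m, O) = 0 (S(m, O) = (0²)² = 0² = 0)
(-35382 - 41475)/(c + S(L(-10), 3)) = (-35382 - 41475)/(21494 + 0) = -76857/21494 = -76857*1/21494 = -6987/1954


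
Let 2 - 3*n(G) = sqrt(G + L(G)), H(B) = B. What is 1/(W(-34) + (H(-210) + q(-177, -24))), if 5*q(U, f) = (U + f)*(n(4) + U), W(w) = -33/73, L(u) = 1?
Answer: 916341260/6302611145171 - 1785215*sqrt(5)/6302611145171 ≈ 0.00014476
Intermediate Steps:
W(w) = -33/73 (W(w) = -33*1/73 = -33/73)
n(G) = 2/3 - sqrt(1 + G)/3 (n(G) = 2/3 - sqrt(G + 1)/3 = 2/3 - sqrt(1 + G)/3)
q(U, f) = (U + f)*(2/3 + U - sqrt(5)/3)/5 (q(U, f) = ((U + f)*((2/3 - sqrt(1 + 4)/3) + U))/5 = ((U + f)*((2/3 - sqrt(5)/3) + U))/5 = ((U + f)*(2/3 + U - sqrt(5)/3))/5 = (U + f)*(2/3 + U - sqrt(5)/3)/5)
1/(W(-34) + (H(-210) + q(-177, -24))) = 1/(-33/73 + (-210 + ((1/5)*(-177)**2 + (1/5)*(-177)*(-24) + (1/15)*(-177)*(2 - sqrt(5)) + (1/15)*(-24)*(2 - sqrt(5))))) = 1/(-33/73 + (-210 + ((1/5)*31329 + 4248/5 + (-118/5 + 59*sqrt(5)/5) + (-16/5 + 8*sqrt(5)/5)))) = 1/(-33/73 + (-210 + (31329/5 + 4248/5 + (-118/5 + 59*sqrt(5)/5) + (-16/5 + 8*sqrt(5)/5)))) = 1/(-33/73 + (-210 + (35443/5 + 67*sqrt(5)/5))) = 1/(-33/73 + (34393/5 + 67*sqrt(5)/5)) = 1/(2510524/365 + 67*sqrt(5)/5)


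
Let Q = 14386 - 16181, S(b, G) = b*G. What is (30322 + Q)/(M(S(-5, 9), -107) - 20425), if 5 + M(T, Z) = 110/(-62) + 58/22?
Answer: -3242569/2322112 ≈ -1.3964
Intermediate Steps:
S(b, G) = G*b
Q = -1795
M(T, Z) = -1411/341 (M(T, Z) = -5 + (110/(-62) + 58/22) = -5 + (110*(-1/62) + 58*(1/22)) = -5 + (-55/31 + 29/11) = -5 + 294/341 = -1411/341)
(30322 + Q)/(M(S(-5, 9), -107) - 20425) = (30322 - 1795)/(-1411/341 - 20425) = 28527/(-6966336/341) = 28527*(-341/6966336) = -3242569/2322112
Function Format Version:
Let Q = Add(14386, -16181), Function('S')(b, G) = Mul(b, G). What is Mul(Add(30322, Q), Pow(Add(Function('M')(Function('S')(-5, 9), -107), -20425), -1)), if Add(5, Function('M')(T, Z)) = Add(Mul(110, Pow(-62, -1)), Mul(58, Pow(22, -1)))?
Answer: Rational(-3242569, 2322112) ≈ -1.3964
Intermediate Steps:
Function('S')(b, G) = Mul(G, b)
Q = -1795
Function('M')(T, Z) = Rational(-1411, 341) (Function('M')(T, Z) = Add(-5, Add(Mul(110, Pow(-62, -1)), Mul(58, Pow(22, -1)))) = Add(-5, Add(Mul(110, Rational(-1, 62)), Mul(58, Rational(1, 22)))) = Add(-5, Add(Rational(-55, 31), Rational(29, 11))) = Add(-5, Rational(294, 341)) = Rational(-1411, 341))
Mul(Add(30322, Q), Pow(Add(Function('M')(Function('S')(-5, 9), -107), -20425), -1)) = Mul(Add(30322, -1795), Pow(Add(Rational(-1411, 341), -20425), -1)) = Mul(28527, Pow(Rational(-6966336, 341), -1)) = Mul(28527, Rational(-341, 6966336)) = Rational(-3242569, 2322112)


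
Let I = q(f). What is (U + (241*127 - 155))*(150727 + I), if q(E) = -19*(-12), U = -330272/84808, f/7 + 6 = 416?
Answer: 48725310451440/10601 ≈ 4.5963e+9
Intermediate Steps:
f = 2870 (f = -42 + 7*416 = -42 + 2912 = 2870)
U = -41284/10601 (U = -330272*1/84808 = -41284/10601 ≈ -3.8943)
q(E) = 228
I = 228
(U + (241*127 - 155))*(150727 + I) = (-41284/10601 + (241*127 - 155))*(150727 + 228) = (-41284/10601 + (30607 - 155))*150955 = (-41284/10601 + 30452)*150955 = (322780368/10601)*150955 = 48725310451440/10601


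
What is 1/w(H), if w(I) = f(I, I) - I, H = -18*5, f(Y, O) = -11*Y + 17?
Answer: 1/1097 ≈ 0.00091158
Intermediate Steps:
f(Y, O) = 17 - 11*Y
H = -90
w(I) = 17 - 12*I (w(I) = (17 - 11*I) - I = 17 - 12*I)
1/w(H) = 1/(17 - 12*(-90)) = 1/(17 + 1080) = 1/1097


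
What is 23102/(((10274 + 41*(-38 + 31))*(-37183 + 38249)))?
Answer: 11551/5323071 ≈ 0.0021700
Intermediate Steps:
23102/(((10274 + 41*(-38 + 31))*(-37183 + 38249))) = 23102/(((10274 + 41*(-7))*1066)) = 23102/(((10274 - 287)*1066)) = 23102/((9987*1066)) = 23102/10646142 = 23102*(1/10646142) = 11551/5323071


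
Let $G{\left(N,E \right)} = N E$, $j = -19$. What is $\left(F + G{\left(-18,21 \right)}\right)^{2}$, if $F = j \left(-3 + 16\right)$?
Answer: $390625$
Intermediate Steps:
$G{\left(N,E \right)} = E N$
$F = -247$ ($F = - 19 \left(-3 + 16\right) = \left(-19\right) 13 = -247$)
$\left(F + G{\left(-18,21 \right)}\right)^{2} = \left(-247 + 21 \left(-18\right)\right)^{2} = \left(-247 - 378\right)^{2} = \left(-625\right)^{2} = 390625$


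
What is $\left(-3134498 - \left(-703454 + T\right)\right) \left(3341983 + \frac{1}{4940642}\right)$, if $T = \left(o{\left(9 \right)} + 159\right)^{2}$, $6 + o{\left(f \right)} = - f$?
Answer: $- \frac{20241333699031622430}{2470321} \approx -8.1938 \cdot 10^{12}$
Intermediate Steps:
$o{\left(f \right)} = -6 - f$
$T = 20736$ ($T = \left(\left(-6 - 9\right) + 159\right)^{2} = \left(-15 + 159\right)^{2} = 144^{2} = 20736$)
$\left(-3134498 - \left(-703454 + T\right)\right) \left(3341983 + \frac{1}{4940642}\right) = \left(-3134498 + \left(703454 - 20736\right)\right) \left(3341983 + \frac{1}{4940642}\right) = \left(-3134498 + 682718\right) \frac{16511541573087}{4940642} = \left(-2451780\right) \frac{16511541573087}{4940642} = - \frac{20241333699031622430}{2470321}$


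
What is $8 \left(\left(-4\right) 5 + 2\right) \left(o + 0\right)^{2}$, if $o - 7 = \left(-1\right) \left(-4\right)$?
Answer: $-17424$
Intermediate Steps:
$o = 11$ ($o = 7 - -4 = 7 + 4 = 11$)
$8 \left(\left(-4\right) 5 + 2\right) \left(o + 0\right)^{2} = 8 \left(\left(-4\right) 5 + 2\right) \left(11 + 0\right)^{2} = 8 \left(-20 + 2\right) 11^{2} = 8 \left(-18\right) 121 = \left(-144\right) 121 = -17424$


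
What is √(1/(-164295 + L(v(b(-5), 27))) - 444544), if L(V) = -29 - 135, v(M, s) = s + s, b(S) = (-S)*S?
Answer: I*√12023476069426923/164459 ≈ 666.74*I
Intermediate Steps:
b(S) = -S²
v(M, s) = 2*s
L(V) = -164
√(1/(-164295 + L(v(b(-5), 27))) - 444544) = √(1/(-164295 - 164) - 444544) = √(1/(-164459) - 444544) = √(-1/164459 - 444544) = √(-73109261697/164459) = I*√12023476069426923/164459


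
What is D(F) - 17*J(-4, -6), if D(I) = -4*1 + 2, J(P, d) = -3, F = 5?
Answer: 49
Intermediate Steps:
D(I) = -2 (D(I) = -4 + 2 = -2)
D(F) - 17*J(-4, -6) = -2 - 17*(-3) = -2 + 51 = 49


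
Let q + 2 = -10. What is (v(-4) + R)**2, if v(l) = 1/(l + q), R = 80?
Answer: 1635841/256 ≈ 6390.0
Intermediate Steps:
q = -12 (q = -2 - 10 = -12)
v(l) = 1/(-12 + l) (v(l) = 1/(l - 12) = 1/(-12 + l))
(v(-4) + R)**2 = (1/(-12 - 4) + 80)**2 = (1/(-16) + 80)**2 = (-1/16 + 80)**2 = (1279/16)**2 = 1635841/256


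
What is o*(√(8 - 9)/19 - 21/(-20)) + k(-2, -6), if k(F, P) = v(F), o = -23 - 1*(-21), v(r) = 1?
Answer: -11/10 - 2*I/19 ≈ -1.1 - 0.10526*I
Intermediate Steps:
o = -2 (o = -23 + 21 = -2)
k(F, P) = 1
o*(√(8 - 9)/19 - 21/(-20)) + k(-2, -6) = -2*(√(8 - 9)/19 - 21/(-20)) + 1 = -2*(√(-1)*(1/19) - 21*(-1/20)) + 1 = -2*(I*(1/19) + 21/20) + 1 = -2*(I/19 + 21/20) + 1 = -2*(21/20 + I/19) + 1 = (-21/10 - 2*I/19) + 1 = -11/10 - 2*I/19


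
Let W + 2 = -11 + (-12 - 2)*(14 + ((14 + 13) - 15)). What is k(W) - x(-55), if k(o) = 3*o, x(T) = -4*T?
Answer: -1351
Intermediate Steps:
W = -377 (W = -2 + (-11 + (-12 - 2)*(14 + ((14 + 13) - 15))) = -2 + (-11 - 14*(14 + (27 - 15))) = -2 + (-11 - 14*(14 + 12)) = -2 + (-11 - 14*26) = -2 + (-11 - 364) = -2 - 375 = -377)
k(W) - x(-55) = 3*(-377) - (-4)*(-55) = -1131 - 1*220 = -1131 - 220 = -1351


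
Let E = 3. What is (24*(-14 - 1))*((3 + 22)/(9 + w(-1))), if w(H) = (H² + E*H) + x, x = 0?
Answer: -9000/7 ≈ -1285.7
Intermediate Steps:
w(H) = H² + 3*H (w(H) = (H² + 3*H) + 0 = H² + 3*H)
(24*(-14 - 1))*((3 + 22)/(9 + w(-1))) = (24*(-14 - 1))*((3 + 22)/(9 - (3 - 1))) = (24*(-15))*(25/(9 - 1*2)) = -9000/(9 - 2) = -9000/7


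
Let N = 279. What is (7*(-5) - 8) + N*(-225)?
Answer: -62818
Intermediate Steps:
(7*(-5) - 8) + N*(-225) = (7*(-5) - 8) + 279*(-225) = (-35 - 8) - 62775 = -43 - 62775 = -62818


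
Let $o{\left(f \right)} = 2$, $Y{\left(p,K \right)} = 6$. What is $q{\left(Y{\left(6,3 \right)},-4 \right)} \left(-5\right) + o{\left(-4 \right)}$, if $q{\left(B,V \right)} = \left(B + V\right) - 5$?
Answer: $17$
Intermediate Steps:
$q{\left(B,V \right)} = -5 + B + V$
$q{\left(Y{\left(6,3 \right)},-4 \right)} \left(-5\right) + o{\left(-4 \right)} = \left(-5 + 6 - 4\right) \left(-5\right) + 2 = \left(-3\right) \left(-5\right) + 2 = 15 + 2 = 17$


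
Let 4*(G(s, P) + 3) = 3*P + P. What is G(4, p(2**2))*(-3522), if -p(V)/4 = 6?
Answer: 95094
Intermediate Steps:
p(V) = -24 (p(V) = -4*6 = -24)
G(s, P) = -3 + P (G(s, P) = -3 + (3*P + P)/4 = -3 + (4*P)/4 = -3 + P)
G(4, p(2**2))*(-3522) = (-3 - 24)*(-3522) = -27*(-3522) = 95094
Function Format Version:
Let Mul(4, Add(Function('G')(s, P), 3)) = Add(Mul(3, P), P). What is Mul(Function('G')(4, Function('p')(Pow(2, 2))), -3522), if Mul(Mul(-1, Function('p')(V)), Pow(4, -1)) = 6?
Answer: 95094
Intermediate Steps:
Function('p')(V) = -24 (Function('p')(V) = Mul(-4, 6) = -24)
Function('G')(s, P) = Add(-3, P) (Function('G')(s, P) = Add(-3, Mul(Rational(1, 4), Add(Mul(3, P), P))) = Add(-3, Mul(Rational(1, 4), Mul(4, P))) = Add(-3, P))
Mul(Function('G')(4, Function('p')(Pow(2, 2))), -3522) = Mul(Add(-3, -24), -3522) = Mul(-27, -3522) = 95094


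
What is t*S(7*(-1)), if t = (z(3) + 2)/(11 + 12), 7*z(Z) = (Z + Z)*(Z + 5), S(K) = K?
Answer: -62/23 ≈ -2.6957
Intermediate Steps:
z(Z) = 2*Z*(5 + Z)/7 (z(Z) = ((Z + Z)*(Z + 5))/7 = ((2*Z)*(5 + Z))/7 = (2*Z*(5 + Z))/7 = 2*Z*(5 + Z)/7)
t = 62/161 (t = ((2/7)*3*(5 + 3) + 2)/(11 + 12) = ((2/7)*3*8 + 2)/23 = (48/7 + 2)*(1/23) = (62/7)*(1/23) = 62/161 ≈ 0.38509)
t*S(7*(-1)) = 62*(7*(-1))/161 = (62/161)*(-7) = -62/23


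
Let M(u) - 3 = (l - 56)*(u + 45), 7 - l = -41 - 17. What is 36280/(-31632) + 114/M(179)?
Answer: -2901803/2661042 ≈ -1.0905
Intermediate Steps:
l = 65 (l = 7 - (-41 - 17) = 7 - 1*(-58) = 7 + 58 = 65)
M(u) = 408 + 9*u (M(u) = 3 + (65 - 56)*(u + 45) = 3 + 9*(45 + u) = 3 + (405 + 9*u) = 408 + 9*u)
36280/(-31632) + 114/M(179) = 36280/(-31632) + 114/(408 + 9*179) = 36280*(-1/31632) + 114/(408 + 1611) = -4535/3954 + 114/2019 = -4535/3954 + 114*(1/2019) = -4535/3954 + 38/673 = -2901803/2661042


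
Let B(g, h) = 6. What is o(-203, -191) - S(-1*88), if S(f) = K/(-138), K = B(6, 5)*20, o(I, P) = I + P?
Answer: -9042/23 ≈ -393.13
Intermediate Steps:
K = 120 (K = 6*20 = 120)
S(f) = -20/23 (S(f) = 120/(-138) = 120*(-1/138) = -20/23)
o(-203, -191) - S(-1*88) = (-203 - 191) - 1*(-20/23) = -394 + 20/23 = -9042/23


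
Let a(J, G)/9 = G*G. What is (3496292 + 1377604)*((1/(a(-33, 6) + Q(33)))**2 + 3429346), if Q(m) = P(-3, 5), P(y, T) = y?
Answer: 191361743085372728/11449 ≈ 1.6714e+13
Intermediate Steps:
a(J, G) = 9*G**2 (a(J, G) = 9*(G*G) = 9*G**2)
Q(m) = -3
(3496292 + 1377604)*((1/(a(-33, 6) + Q(33)))**2 + 3429346) = (3496292 + 1377604)*((1/(9*6**2 - 3))**2 + 3429346) = 4873896*((1/(9*36 - 3))**2 + 3429346) = 4873896*((1/(324 - 3))**2 + 3429346) = 4873896*((1/321)**2 + 3429346) = 4873896*(1/103041 + 3429346) = 4873896*(353363241187/103041) = 191361743085372728/11449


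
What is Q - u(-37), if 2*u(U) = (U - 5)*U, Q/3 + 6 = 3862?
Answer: 10791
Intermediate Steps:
Q = 11568 (Q = -18 + 3*3862 = -18 + 11586 = 11568)
u(U) = U*(-5 + U)/2 (u(U) = ((U - 5)*U)/2 = ((-5 + U)*U)/2 = (U*(-5 + U))/2 = U*(-5 + U)/2)
Q - u(-37) = 11568 - (-37)*(-5 - 37)/2 = 11568 - (-37)*(-42)/2 = 11568 - 1*777 = 11568 - 777 = 10791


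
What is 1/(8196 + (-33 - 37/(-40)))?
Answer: 40/326557 ≈ 0.00012249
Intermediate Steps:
1/(8196 + (-33 - 37/(-40))) = 1/(8196 + (-33 - 37*(-1/40))) = 1/(8196 + (-33 + 37/40)) = 1/(8196 - 1283/40) = 1/(326557/40) = 40/326557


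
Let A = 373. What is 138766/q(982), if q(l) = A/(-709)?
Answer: -98385094/373 ≈ -2.6377e+5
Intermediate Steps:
q(l) = -373/709 (q(l) = 373/(-709) = 373*(-1/709) = -373/709)
138766/q(982) = 138766/(-373/709) = 138766*(-709/373) = -98385094/373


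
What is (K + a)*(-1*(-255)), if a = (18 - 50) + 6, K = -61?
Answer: -22185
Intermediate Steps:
a = -26 (a = -32 + 6 = -26)
(K + a)*(-1*(-255)) = (-61 - 26)*(-1*(-255)) = -87*255 = -22185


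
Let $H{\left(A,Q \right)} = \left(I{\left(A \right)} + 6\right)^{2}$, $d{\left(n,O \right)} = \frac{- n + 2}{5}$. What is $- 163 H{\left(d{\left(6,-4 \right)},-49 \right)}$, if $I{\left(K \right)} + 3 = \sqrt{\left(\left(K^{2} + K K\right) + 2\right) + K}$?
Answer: $- \frac{46781}{25} - \frac{978 \sqrt{62}}{5} \approx -3411.4$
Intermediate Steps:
$I{\left(K \right)} = -3 + \sqrt{2 + K + 2 K^{2}}$ ($I{\left(K \right)} = -3 + \sqrt{\left(\left(K^{2} + K K\right) + 2\right) + K} = -3 + \sqrt{\left(\left(K^{2} + K^{2}\right) + 2\right) + K} = -3 + \sqrt{\left(2 K^{2} + 2\right) + K} = -3 + \sqrt{\left(2 + 2 K^{2}\right) + K} = -3 + \sqrt{2 + K + 2 K^{2}}$)
$d{\left(n,O \right)} = \frac{2}{5} - \frac{n}{5}$ ($d{\left(n,O \right)} = \left(2 - n\right) \frac{1}{5} = \frac{2}{5} - \frac{n}{5}$)
$H{\left(A,Q \right)} = \left(3 + \sqrt{2 + A + 2 A^{2}}\right)^{2}$ ($H{\left(A,Q \right)} = \left(\left(-3 + \sqrt{2 + A + 2 A^{2}}\right) + 6\right)^{2} = \left(3 + \sqrt{2 + A + 2 A^{2}}\right)^{2}$)
$- 163 H{\left(d{\left(6,-4 \right)},-49 \right)} = - 163 \left(3 + \sqrt{2 + \left(\frac{2}{5} - \frac{6}{5}\right) + 2 \left(\frac{2}{5} - \frac{6}{5}\right)^{2}}\right)^{2} = - 163 \left(3 + \sqrt{2 - \frac{4}{5} + 2 \left(- \frac{4}{5}\right)^{2}}\right)^{2} = - 163 \left(3 + \sqrt{2 - \frac{4}{5} + 2 \cdot \frac{16}{25}}\right)^{2} = - 163 \left(3 + \sqrt{2 - \frac{4}{5} + \frac{32}{25}}\right)^{2} = - 163 \left(3 + \sqrt{\frac{62}{25}}\right)^{2} = - 163 \left(3 + \frac{\sqrt{62}}{5}\right)^{2}$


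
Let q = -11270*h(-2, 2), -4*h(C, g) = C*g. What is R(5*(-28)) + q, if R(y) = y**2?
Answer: 8330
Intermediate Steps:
h(C, g) = -C*g/4
q = -11270 (q = -(-5635)*(-2)*2/2 = -11270*1 = -11270)
R(5*(-28)) + q = (5*(-28))**2 - 11270 = (-140)**2 - 11270 = 19600 - 11270 = 8330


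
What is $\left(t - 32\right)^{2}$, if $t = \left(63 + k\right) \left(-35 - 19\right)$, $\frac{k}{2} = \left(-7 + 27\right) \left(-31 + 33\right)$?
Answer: $60124516$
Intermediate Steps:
$k = 80$ ($k = 2 \left(-7 + 27\right) \left(-31 + 33\right) = 2 \cdot 20 \cdot 2 = 2 \cdot 40 = 80$)
$t = -7722$ ($t = \left(63 + 80\right) \left(-35 - 19\right) = 143 \left(-54\right) = -7722$)
$\left(t - 32\right)^{2} = \left(-7722 - 32\right)^{2} = \left(-7754\right)^{2} = 60124516$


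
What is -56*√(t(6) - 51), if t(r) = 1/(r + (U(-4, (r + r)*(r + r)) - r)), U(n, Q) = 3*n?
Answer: -28*I*√1839/3 ≈ -400.25*I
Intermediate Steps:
t(r) = -1/12 (t(r) = 1/(r + (3*(-4) - r)) = 1/(r + (-12 - r)) = 1/(-12) = -1/12)
-56*√(t(6) - 51) = -56*√(-1/12 - 51) = -28*I*√1839/3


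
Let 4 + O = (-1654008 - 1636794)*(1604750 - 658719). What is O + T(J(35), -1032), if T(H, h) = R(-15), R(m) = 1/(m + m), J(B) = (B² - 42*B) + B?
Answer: -93396021205981/30 ≈ -3.1132e+12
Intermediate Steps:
J(B) = B² - 41*B
R(m) = 1/(2*m)
O = -3113200706866 (O = -4 + (-1654008 - 1636794)*(1604750 - 658719) = -4 - 3290802*946031 = -4 - 3113200706862 = -3113200706866)
T(H, h) = -1/30 (T(H, h) = (½)/(-15) = (½)*(-1/15) = -1/30)
O + T(J(35), -1032) = -3113200706866 - 1/30 = -93396021205981/30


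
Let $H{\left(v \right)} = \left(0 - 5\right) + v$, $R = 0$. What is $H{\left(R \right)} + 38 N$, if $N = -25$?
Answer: $-955$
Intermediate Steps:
$H{\left(v \right)} = -5 + v$
$H{\left(R \right)} + 38 N = \left(-5 + 0\right) + 38 \left(-25\right) = -5 - 950 = -955$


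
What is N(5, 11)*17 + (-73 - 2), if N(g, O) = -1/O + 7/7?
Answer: -655/11 ≈ -59.545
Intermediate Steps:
N(g, O) = 1 - 1/O (N(g, O) = -1/O + 7*(⅐) = -1/O + 1 = 1 - 1/O)
N(5, 11)*17 + (-73 - 2) = ((-1 + 11)/11)*17 + (-73 - 2) = ((1/11)*10)*17 - 75 = (10/11)*17 - 75 = 170/11 - 75 = -655/11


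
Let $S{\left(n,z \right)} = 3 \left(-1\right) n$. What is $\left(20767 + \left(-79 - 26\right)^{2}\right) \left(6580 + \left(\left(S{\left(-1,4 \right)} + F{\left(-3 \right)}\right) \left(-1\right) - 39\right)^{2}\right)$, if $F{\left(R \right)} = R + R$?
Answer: $250393792$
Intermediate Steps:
$F{\left(R \right)} = 2 R$
$S{\left(n,z \right)} = - 3 n$
$\left(20767 + \left(-79 - 26\right)^{2}\right) \left(6580 + \left(\left(S{\left(-1,4 \right)} + F{\left(-3 \right)}\right) \left(-1\right) - 39\right)^{2}\right) = \left(20767 + \left(-79 - 26\right)^{2}\right) \left(6580 + \left(\left(\left(-3\right) \left(-1\right) + 2 \left(-3\right)\right) \left(-1\right) - 39\right)^{2}\right) = \left(20767 + \left(-105\right)^{2}\right) \left(6580 + \left(\left(3 - 6\right) \left(-1\right) - 39\right)^{2}\right) = \left(20767 + 11025\right) \left(6580 + \left(\left(-3\right) \left(-1\right) - 39\right)^{2}\right) = 31792 \left(6580 + \left(3 - 39\right)^{2}\right) = 31792 \left(6580 + \left(-36\right)^{2}\right) = 31792 \left(6580 + 1296\right) = 31792 \cdot 7876 = 250393792$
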